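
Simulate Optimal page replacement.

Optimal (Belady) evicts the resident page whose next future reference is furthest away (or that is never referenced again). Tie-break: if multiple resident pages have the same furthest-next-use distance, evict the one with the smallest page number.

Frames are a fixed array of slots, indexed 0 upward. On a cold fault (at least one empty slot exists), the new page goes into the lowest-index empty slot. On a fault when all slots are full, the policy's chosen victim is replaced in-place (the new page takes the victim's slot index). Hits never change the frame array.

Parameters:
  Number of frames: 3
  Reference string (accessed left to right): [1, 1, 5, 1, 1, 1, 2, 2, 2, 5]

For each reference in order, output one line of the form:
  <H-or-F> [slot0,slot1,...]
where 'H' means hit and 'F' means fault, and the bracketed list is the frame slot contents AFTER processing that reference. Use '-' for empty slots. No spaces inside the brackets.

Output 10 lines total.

F [1,-,-]
H [1,-,-]
F [1,5,-]
H [1,5,-]
H [1,5,-]
H [1,5,-]
F [1,5,2]
H [1,5,2]
H [1,5,2]
H [1,5,2]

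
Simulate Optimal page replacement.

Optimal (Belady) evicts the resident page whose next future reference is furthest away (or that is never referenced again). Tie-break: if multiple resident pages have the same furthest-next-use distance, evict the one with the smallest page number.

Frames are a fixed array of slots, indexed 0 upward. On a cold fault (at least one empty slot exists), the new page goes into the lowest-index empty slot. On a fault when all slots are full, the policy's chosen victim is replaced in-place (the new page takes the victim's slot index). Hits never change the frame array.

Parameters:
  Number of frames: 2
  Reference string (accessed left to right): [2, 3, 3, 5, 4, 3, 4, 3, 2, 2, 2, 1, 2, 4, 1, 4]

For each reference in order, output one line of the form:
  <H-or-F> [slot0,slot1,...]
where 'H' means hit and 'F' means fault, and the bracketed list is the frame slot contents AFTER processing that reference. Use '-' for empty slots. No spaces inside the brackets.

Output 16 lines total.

F [2,-]
F [2,3]
H [2,3]
F [5,3]
F [4,3]
H [4,3]
H [4,3]
H [4,3]
F [4,2]
H [4,2]
H [4,2]
F [1,2]
H [1,2]
F [1,4]
H [1,4]
H [1,4]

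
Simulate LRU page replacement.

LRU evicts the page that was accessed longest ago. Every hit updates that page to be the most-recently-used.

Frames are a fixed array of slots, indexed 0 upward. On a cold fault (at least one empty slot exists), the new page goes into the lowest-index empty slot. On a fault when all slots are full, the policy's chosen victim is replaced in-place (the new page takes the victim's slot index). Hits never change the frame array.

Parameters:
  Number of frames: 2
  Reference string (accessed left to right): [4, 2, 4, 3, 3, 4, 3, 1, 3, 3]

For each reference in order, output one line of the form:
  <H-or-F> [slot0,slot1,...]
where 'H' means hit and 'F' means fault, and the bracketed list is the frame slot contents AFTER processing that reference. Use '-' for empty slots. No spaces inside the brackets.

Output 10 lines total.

F [4,-]
F [4,2]
H [4,2]
F [4,3]
H [4,3]
H [4,3]
H [4,3]
F [1,3]
H [1,3]
H [1,3]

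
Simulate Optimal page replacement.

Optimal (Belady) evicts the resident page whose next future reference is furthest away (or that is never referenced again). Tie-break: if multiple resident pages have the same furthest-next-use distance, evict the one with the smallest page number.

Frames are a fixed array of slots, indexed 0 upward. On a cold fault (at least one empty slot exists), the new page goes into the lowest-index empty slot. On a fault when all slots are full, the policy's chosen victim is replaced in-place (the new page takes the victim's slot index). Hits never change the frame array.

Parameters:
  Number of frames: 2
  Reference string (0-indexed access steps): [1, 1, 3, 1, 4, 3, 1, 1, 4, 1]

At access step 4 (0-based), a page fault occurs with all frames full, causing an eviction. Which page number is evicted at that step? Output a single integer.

Step 0: ref 1 -> FAULT, frames=[1,-]
Step 1: ref 1 -> HIT, frames=[1,-]
Step 2: ref 3 -> FAULT, frames=[1,3]
Step 3: ref 1 -> HIT, frames=[1,3]
Step 4: ref 4 -> FAULT, evict 1, frames=[4,3]
At step 4: evicted page 1

Answer: 1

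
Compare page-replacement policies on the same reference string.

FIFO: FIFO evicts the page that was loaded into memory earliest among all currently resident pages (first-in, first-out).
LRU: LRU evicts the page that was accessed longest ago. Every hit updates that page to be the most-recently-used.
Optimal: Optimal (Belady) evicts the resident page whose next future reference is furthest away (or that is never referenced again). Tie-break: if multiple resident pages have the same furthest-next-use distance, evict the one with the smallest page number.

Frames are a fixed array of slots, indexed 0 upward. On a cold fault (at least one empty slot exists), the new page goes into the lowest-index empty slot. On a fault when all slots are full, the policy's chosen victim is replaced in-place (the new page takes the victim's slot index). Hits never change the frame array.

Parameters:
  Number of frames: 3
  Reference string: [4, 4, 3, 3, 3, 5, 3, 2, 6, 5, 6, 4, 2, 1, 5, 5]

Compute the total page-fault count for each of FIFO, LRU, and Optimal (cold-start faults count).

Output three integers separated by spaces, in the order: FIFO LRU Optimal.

--- FIFO ---
  step 0: ref 4 -> FAULT, frames=[4,-,-] (faults so far: 1)
  step 1: ref 4 -> HIT, frames=[4,-,-] (faults so far: 1)
  step 2: ref 3 -> FAULT, frames=[4,3,-] (faults so far: 2)
  step 3: ref 3 -> HIT, frames=[4,3,-] (faults so far: 2)
  step 4: ref 3 -> HIT, frames=[4,3,-] (faults so far: 2)
  step 5: ref 5 -> FAULT, frames=[4,3,5] (faults so far: 3)
  step 6: ref 3 -> HIT, frames=[4,3,5] (faults so far: 3)
  step 7: ref 2 -> FAULT, evict 4, frames=[2,3,5] (faults so far: 4)
  step 8: ref 6 -> FAULT, evict 3, frames=[2,6,5] (faults so far: 5)
  step 9: ref 5 -> HIT, frames=[2,6,5] (faults so far: 5)
  step 10: ref 6 -> HIT, frames=[2,6,5] (faults so far: 5)
  step 11: ref 4 -> FAULT, evict 5, frames=[2,6,4] (faults so far: 6)
  step 12: ref 2 -> HIT, frames=[2,6,4] (faults so far: 6)
  step 13: ref 1 -> FAULT, evict 2, frames=[1,6,4] (faults so far: 7)
  step 14: ref 5 -> FAULT, evict 6, frames=[1,5,4] (faults so far: 8)
  step 15: ref 5 -> HIT, frames=[1,5,4] (faults so far: 8)
  FIFO total faults: 8
--- LRU ---
  step 0: ref 4 -> FAULT, frames=[4,-,-] (faults so far: 1)
  step 1: ref 4 -> HIT, frames=[4,-,-] (faults so far: 1)
  step 2: ref 3 -> FAULT, frames=[4,3,-] (faults so far: 2)
  step 3: ref 3 -> HIT, frames=[4,3,-] (faults so far: 2)
  step 4: ref 3 -> HIT, frames=[4,3,-] (faults so far: 2)
  step 5: ref 5 -> FAULT, frames=[4,3,5] (faults so far: 3)
  step 6: ref 3 -> HIT, frames=[4,3,5] (faults so far: 3)
  step 7: ref 2 -> FAULT, evict 4, frames=[2,3,5] (faults so far: 4)
  step 8: ref 6 -> FAULT, evict 5, frames=[2,3,6] (faults so far: 5)
  step 9: ref 5 -> FAULT, evict 3, frames=[2,5,6] (faults so far: 6)
  step 10: ref 6 -> HIT, frames=[2,5,6] (faults so far: 6)
  step 11: ref 4 -> FAULT, evict 2, frames=[4,5,6] (faults so far: 7)
  step 12: ref 2 -> FAULT, evict 5, frames=[4,2,6] (faults so far: 8)
  step 13: ref 1 -> FAULT, evict 6, frames=[4,2,1] (faults so far: 9)
  step 14: ref 5 -> FAULT, evict 4, frames=[5,2,1] (faults so far: 10)
  step 15: ref 5 -> HIT, frames=[5,2,1] (faults so far: 10)
  LRU total faults: 10
--- Optimal ---
  step 0: ref 4 -> FAULT, frames=[4,-,-] (faults so far: 1)
  step 1: ref 4 -> HIT, frames=[4,-,-] (faults so far: 1)
  step 2: ref 3 -> FAULT, frames=[4,3,-] (faults so far: 2)
  step 3: ref 3 -> HIT, frames=[4,3,-] (faults so far: 2)
  step 4: ref 3 -> HIT, frames=[4,3,-] (faults so far: 2)
  step 5: ref 5 -> FAULT, frames=[4,3,5] (faults so far: 3)
  step 6: ref 3 -> HIT, frames=[4,3,5] (faults so far: 3)
  step 7: ref 2 -> FAULT, evict 3, frames=[4,2,5] (faults so far: 4)
  step 8: ref 6 -> FAULT, evict 2, frames=[4,6,5] (faults so far: 5)
  step 9: ref 5 -> HIT, frames=[4,6,5] (faults so far: 5)
  step 10: ref 6 -> HIT, frames=[4,6,5] (faults so far: 5)
  step 11: ref 4 -> HIT, frames=[4,6,5] (faults so far: 5)
  step 12: ref 2 -> FAULT, evict 4, frames=[2,6,5] (faults so far: 6)
  step 13: ref 1 -> FAULT, evict 2, frames=[1,6,5] (faults so far: 7)
  step 14: ref 5 -> HIT, frames=[1,6,5] (faults so far: 7)
  step 15: ref 5 -> HIT, frames=[1,6,5] (faults so far: 7)
  Optimal total faults: 7

Answer: 8 10 7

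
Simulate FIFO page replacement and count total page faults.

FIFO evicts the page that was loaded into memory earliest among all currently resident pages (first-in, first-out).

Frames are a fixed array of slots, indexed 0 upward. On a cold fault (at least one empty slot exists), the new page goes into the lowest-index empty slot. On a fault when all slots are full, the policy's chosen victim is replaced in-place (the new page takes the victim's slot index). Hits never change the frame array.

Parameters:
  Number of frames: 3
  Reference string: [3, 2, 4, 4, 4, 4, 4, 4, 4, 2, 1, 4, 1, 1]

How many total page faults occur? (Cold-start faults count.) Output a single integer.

Answer: 4

Derivation:
Step 0: ref 3 → FAULT, frames=[3,-,-]
Step 1: ref 2 → FAULT, frames=[3,2,-]
Step 2: ref 4 → FAULT, frames=[3,2,4]
Step 3: ref 4 → HIT, frames=[3,2,4]
Step 4: ref 4 → HIT, frames=[3,2,4]
Step 5: ref 4 → HIT, frames=[3,2,4]
Step 6: ref 4 → HIT, frames=[3,2,4]
Step 7: ref 4 → HIT, frames=[3,2,4]
Step 8: ref 4 → HIT, frames=[3,2,4]
Step 9: ref 2 → HIT, frames=[3,2,4]
Step 10: ref 1 → FAULT (evict 3), frames=[1,2,4]
Step 11: ref 4 → HIT, frames=[1,2,4]
Step 12: ref 1 → HIT, frames=[1,2,4]
Step 13: ref 1 → HIT, frames=[1,2,4]
Total faults: 4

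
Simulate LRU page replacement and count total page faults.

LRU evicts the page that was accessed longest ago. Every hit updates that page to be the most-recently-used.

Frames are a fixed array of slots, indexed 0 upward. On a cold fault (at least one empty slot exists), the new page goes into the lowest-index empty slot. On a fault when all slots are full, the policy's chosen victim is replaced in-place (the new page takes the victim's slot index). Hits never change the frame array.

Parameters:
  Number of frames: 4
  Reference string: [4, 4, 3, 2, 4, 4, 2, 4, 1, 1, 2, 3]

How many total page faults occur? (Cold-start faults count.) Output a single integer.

Answer: 4

Derivation:
Step 0: ref 4 → FAULT, frames=[4,-,-,-]
Step 1: ref 4 → HIT, frames=[4,-,-,-]
Step 2: ref 3 → FAULT, frames=[4,3,-,-]
Step 3: ref 2 → FAULT, frames=[4,3,2,-]
Step 4: ref 4 → HIT, frames=[4,3,2,-]
Step 5: ref 4 → HIT, frames=[4,3,2,-]
Step 6: ref 2 → HIT, frames=[4,3,2,-]
Step 7: ref 4 → HIT, frames=[4,3,2,-]
Step 8: ref 1 → FAULT, frames=[4,3,2,1]
Step 9: ref 1 → HIT, frames=[4,3,2,1]
Step 10: ref 2 → HIT, frames=[4,3,2,1]
Step 11: ref 3 → HIT, frames=[4,3,2,1]
Total faults: 4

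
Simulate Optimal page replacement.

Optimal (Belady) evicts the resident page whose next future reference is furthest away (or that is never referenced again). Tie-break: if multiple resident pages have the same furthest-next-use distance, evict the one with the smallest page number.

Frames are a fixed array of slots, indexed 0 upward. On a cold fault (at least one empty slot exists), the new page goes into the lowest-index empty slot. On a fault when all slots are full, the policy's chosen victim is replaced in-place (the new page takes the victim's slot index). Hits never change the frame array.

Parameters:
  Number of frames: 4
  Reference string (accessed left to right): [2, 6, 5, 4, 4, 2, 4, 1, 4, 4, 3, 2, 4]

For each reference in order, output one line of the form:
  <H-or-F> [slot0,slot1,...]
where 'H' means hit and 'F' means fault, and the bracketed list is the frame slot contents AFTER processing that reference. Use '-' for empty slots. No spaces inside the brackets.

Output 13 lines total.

F [2,-,-,-]
F [2,6,-,-]
F [2,6,5,-]
F [2,6,5,4]
H [2,6,5,4]
H [2,6,5,4]
H [2,6,5,4]
F [2,6,1,4]
H [2,6,1,4]
H [2,6,1,4]
F [2,6,3,4]
H [2,6,3,4]
H [2,6,3,4]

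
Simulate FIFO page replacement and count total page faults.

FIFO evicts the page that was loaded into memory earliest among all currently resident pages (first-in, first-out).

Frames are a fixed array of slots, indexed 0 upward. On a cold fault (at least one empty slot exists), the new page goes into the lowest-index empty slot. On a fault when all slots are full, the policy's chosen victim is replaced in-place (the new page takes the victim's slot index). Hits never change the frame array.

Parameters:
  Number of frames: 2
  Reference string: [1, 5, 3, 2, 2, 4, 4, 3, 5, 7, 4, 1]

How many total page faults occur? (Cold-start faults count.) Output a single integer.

Step 0: ref 1 → FAULT, frames=[1,-]
Step 1: ref 5 → FAULT, frames=[1,5]
Step 2: ref 3 → FAULT (evict 1), frames=[3,5]
Step 3: ref 2 → FAULT (evict 5), frames=[3,2]
Step 4: ref 2 → HIT, frames=[3,2]
Step 5: ref 4 → FAULT (evict 3), frames=[4,2]
Step 6: ref 4 → HIT, frames=[4,2]
Step 7: ref 3 → FAULT (evict 2), frames=[4,3]
Step 8: ref 5 → FAULT (evict 4), frames=[5,3]
Step 9: ref 7 → FAULT (evict 3), frames=[5,7]
Step 10: ref 4 → FAULT (evict 5), frames=[4,7]
Step 11: ref 1 → FAULT (evict 7), frames=[4,1]
Total faults: 10

Answer: 10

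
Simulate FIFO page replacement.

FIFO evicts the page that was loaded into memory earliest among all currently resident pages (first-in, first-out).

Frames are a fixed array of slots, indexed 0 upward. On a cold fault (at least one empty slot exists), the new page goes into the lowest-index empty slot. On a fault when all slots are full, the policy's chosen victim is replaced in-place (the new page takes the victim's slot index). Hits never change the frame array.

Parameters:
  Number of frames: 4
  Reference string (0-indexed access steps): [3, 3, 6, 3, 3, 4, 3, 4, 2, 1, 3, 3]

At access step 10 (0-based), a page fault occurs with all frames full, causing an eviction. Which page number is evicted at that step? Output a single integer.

Step 0: ref 3 -> FAULT, frames=[3,-,-,-]
Step 1: ref 3 -> HIT, frames=[3,-,-,-]
Step 2: ref 6 -> FAULT, frames=[3,6,-,-]
Step 3: ref 3 -> HIT, frames=[3,6,-,-]
Step 4: ref 3 -> HIT, frames=[3,6,-,-]
Step 5: ref 4 -> FAULT, frames=[3,6,4,-]
Step 6: ref 3 -> HIT, frames=[3,6,4,-]
Step 7: ref 4 -> HIT, frames=[3,6,4,-]
Step 8: ref 2 -> FAULT, frames=[3,6,4,2]
Step 9: ref 1 -> FAULT, evict 3, frames=[1,6,4,2]
Step 10: ref 3 -> FAULT, evict 6, frames=[1,3,4,2]
At step 10: evicted page 6

Answer: 6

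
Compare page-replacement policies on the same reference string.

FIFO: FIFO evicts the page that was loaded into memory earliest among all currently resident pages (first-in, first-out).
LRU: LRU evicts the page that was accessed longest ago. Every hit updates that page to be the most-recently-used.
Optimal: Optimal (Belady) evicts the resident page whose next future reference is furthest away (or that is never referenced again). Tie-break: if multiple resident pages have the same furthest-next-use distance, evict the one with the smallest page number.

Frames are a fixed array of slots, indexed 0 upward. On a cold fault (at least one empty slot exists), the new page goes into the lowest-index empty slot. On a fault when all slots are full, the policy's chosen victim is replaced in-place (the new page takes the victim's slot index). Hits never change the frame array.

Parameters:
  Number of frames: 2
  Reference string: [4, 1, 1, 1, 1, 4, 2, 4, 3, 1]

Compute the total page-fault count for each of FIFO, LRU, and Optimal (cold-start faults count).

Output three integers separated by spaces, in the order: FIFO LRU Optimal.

--- FIFO ---
  step 0: ref 4 -> FAULT, frames=[4,-] (faults so far: 1)
  step 1: ref 1 -> FAULT, frames=[4,1] (faults so far: 2)
  step 2: ref 1 -> HIT, frames=[4,1] (faults so far: 2)
  step 3: ref 1 -> HIT, frames=[4,1] (faults so far: 2)
  step 4: ref 1 -> HIT, frames=[4,1] (faults so far: 2)
  step 5: ref 4 -> HIT, frames=[4,1] (faults so far: 2)
  step 6: ref 2 -> FAULT, evict 4, frames=[2,1] (faults so far: 3)
  step 7: ref 4 -> FAULT, evict 1, frames=[2,4] (faults so far: 4)
  step 8: ref 3 -> FAULT, evict 2, frames=[3,4] (faults so far: 5)
  step 9: ref 1 -> FAULT, evict 4, frames=[3,1] (faults so far: 6)
  FIFO total faults: 6
--- LRU ---
  step 0: ref 4 -> FAULT, frames=[4,-] (faults so far: 1)
  step 1: ref 1 -> FAULT, frames=[4,1] (faults so far: 2)
  step 2: ref 1 -> HIT, frames=[4,1] (faults so far: 2)
  step 3: ref 1 -> HIT, frames=[4,1] (faults so far: 2)
  step 4: ref 1 -> HIT, frames=[4,1] (faults so far: 2)
  step 5: ref 4 -> HIT, frames=[4,1] (faults so far: 2)
  step 6: ref 2 -> FAULT, evict 1, frames=[4,2] (faults so far: 3)
  step 7: ref 4 -> HIT, frames=[4,2] (faults so far: 3)
  step 8: ref 3 -> FAULT, evict 2, frames=[4,3] (faults so far: 4)
  step 9: ref 1 -> FAULT, evict 4, frames=[1,3] (faults so far: 5)
  LRU total faults: 5
--- Optimal ---
  step 0: ref 4 -> FAULT, frames=[4,-] (faults so far: 1)
  step 1: ref 1 -> FAULT, frames=[4,1] (faults so far: 2)
  step 2: ref 1 -> HIT, frames=[4,1] (faults so far: 2)
  step 3: ref 1 -> HIT, frames=[4,1] (faults so far: 2)
  step 4: ref 1 -> HIT, frames=[4,1] (faults so far: 2)
  step 5: ref 4 -> HIT, frames=[4,1] (faults so far: 2)
  step 6: ref 2 -> FAULT, evict 1, frames=[4,2] (faults so far: 3)
  step 7: ref 4 -> HIT, frames=[4,2] (faults so far: 3)
  step 8: ref 3 -> FAULT, evict 2, frames=[4,3] (faults so far: 4)
  step 9: ref 1 -> FAULT, evict 3, frames=[4,1] (faults so far: 5)
  Optimal total faults: 5

Answer: 6 5 5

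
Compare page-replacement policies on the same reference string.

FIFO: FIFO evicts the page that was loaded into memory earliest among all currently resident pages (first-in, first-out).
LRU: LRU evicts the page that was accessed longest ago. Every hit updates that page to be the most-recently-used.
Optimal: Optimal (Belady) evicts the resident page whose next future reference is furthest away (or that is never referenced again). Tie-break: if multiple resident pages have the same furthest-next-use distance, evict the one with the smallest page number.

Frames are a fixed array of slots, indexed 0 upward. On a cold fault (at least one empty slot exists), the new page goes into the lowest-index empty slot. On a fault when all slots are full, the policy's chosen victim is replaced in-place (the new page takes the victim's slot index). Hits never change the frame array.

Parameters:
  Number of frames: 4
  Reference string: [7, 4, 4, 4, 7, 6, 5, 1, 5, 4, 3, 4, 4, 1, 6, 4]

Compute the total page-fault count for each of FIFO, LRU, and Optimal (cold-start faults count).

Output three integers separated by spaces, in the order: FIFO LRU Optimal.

Answer: 8 8 6

Derivation:
--- FIFO ---
  step 0: ref 7 -> FAULT, frames=[7,-,-,-] (faults so far: 1)
  step 1: ref 4 -> FAULT, frames=[7,4,-,-] (faults so far: 2)
  step 2: ref 4 -> HIT, frames=[7,4,-,-] (faults so far: 2)
  step 3: ref 4 -> HIT, frames=[7,4,-,-] (faults so far: 2)
  step 4: ref 7 -> HIT, frames=[7,4,-,-] (faults so far: 2)
  step 5: ref 6 -> FAULT, frames=[7,4,6,-] (faults so far: 3)
  step 6: ref 5 -> FAULT, frames=[7,4,6,5] (faults so far: 4)
  step 7: ref 1 -> FAULT, evict 7, frames=[1,4,6,5] (faults so far: 5)
  step 8: ref 5 -> HIT, frames=[1,4,6,5] (faults so far: 5)
  step 9: ref 4 -> HIT, frames=[1,4,6,5] (faults so far: 5)
  step 10: ref 3 -> FAULT, evict 4, frames=[1,3,6,5] (faults so far: 6)
  step 11: ref 4 -> FAULT, evict 6, frames=[1,3,4,5] (faults so far: 7)
  step 12: ref 4 -> HIT, frames=[1,3,4,5] (faults so far: 7)
  step 13: ref 1 -> HIT, frames=[1,3,4,5] (faults so far: 7)
  step 14: ref 6 -> FAULT, evict 5, frames=[1,3,4,6] (faults so far: 8)
  step 15: ref 4 -> HIT, frames=[1,3,4,6] (faults so far: 8)
  FIFO total faults: 8
--- LRU ---
  step 0: ref 7 -> FAULT, frames=[7,-,-,-] (faults so far: 1)
  step 1: ref 4 -> FAULT, frames=[7,4,-,-] (faults so far: 2)
  step 2: ref 4 -> HIT, frames=[7,4,-,-] (faults so far: 2)
  step 3: ref 4 -> HIT, frames=[7,4,-,-] (faults so far: 2)
  step 4: ref 7 -> HIT, frames=[7,4,-,-] (faults so far: 2)
  step 5: ref 6 -> FAULT, frames=[7,4,6,-] (faults so far: 3)
  step 6: ref 5 -> FAULT, frames=[7,4,6,5] (faults so far: 4)
  step 7: ref 1 -> FAULT, evict 4, frames=[7,1,6,5] (faults so far: 5)
  step 8: ref 5 -> HIT, frames=[7,1,6,5] (faults so far: 5)
  step 9: ref 4 -> FAULT, evict 7, frames=[4,1,6,5] (faults so far: 6)
  step 10: ref 3 -> FAULT, evict 6, frames=[4,1,3,5] (faults so far: 7)
  step 11: ref 4 -> HIT, frames=[4,1,3,5] (faults so far: 7)
  step 12: ref 4 -> HIT, frames=[4,1,3,5] (faults so far: 7)
  step 13: ref 1 -> HIT, frames=[4,1,3,5] (faults so far: 7)
  step 14: ref 6 -> FAULT, evict 5, frames=[4,1,3,6] (faults so far: 8)
  step 15: ref 4 -> HIT, frames=[4,1,3,6] (faults so far: 8)
  LRU total faults: 8
--- Optimal ---
  step 0: ref 7 -> FAULT, frames=[7,-,-,-] (faults so far: 1)
  step 1: ref 4 -> FAULT, frames=[7,4,-,-] (faults so far: 2)
  step 2: ref 4 -> HIT, frames=[7,4,-,-] (faults so far: 2)
  step 3: ref 4 -> HIT, frames=[7,4,-,-] (faults so far: 2)
  step 4: ref 7 -> HIT, frames=[7,4,-,-] (faults so far: 2)
  step 5: ref 6 -> FAULT, frames=[7,4,6,-] (faults so far: 3)
  step 6: ref 5 -> FAULT, frames=[7,4,6,5] (faults so far: 4)
  step 7: ref 1 -> FAULT, evict 7, frames=[1,4,6,5] (faults so far: 5)
  step 8: ref 5 -> HIT, frames=[1,4,6,5] (faults so far: 5)
  step 9: ref 4 -> HIT, frames=[1,4,6,5] (faults so far: 5)
  step 10: ref 3 -> FAULT, evict 5, frames=[1,4,6,3] (faults so far: 6)
  step 11: ref 4 -> HIT, frames=[1,4,6,3] (faults so far: 6)
  step 12: ref 4 -> HIT, frames=[1,4,6,3] (faults so far: 6)
  step 13: ref 1 -> HIT, frames=[1,4,6,3] (faults so far: 6)
  step 14: ref 6 -> HIT, frames=[1,4,6,3] (faults so far: 6)
  step 15: ref 4 -> HIT, frames=[1,4,6,3] (faults so far: 6)
  Optimal total faults: 6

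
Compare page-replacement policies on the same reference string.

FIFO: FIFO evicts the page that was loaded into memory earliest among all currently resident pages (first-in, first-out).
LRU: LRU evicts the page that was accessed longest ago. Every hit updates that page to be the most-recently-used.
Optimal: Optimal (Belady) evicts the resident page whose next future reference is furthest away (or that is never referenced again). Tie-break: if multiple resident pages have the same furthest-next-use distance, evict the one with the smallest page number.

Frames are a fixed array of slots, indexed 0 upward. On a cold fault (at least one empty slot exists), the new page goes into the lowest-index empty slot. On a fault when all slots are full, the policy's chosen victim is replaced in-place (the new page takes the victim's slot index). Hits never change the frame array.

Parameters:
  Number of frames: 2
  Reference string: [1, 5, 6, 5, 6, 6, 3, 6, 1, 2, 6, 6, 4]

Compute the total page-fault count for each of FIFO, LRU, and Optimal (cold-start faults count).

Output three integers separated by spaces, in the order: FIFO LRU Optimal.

--- FIFO ---
  step 0: ref 1 -> FAULT, frames=[1,-] (faults so far: 1)
  step 1: ref 5 -> FAULT, frames=[1,5] (faults so far: 2)
  step 2: ref 6 -> FAULT, evict 1, frames=[6,5] (faults so far: 3)
  step 3: ref 5 -> HIT, frames=[6,5] (faults so far: 3)
  step 4: ref 6 -> HIT, frames=[6,5] (faults so far: 3)
  step 5: ref 6 -> HIT, frames=[6,5] (faults so far: 3)
  step 6: ref 3 -> FAULT, evict 5, frames=[6,3] (faults so far: 4)
  step 7: ref 6 -> HIT, frames=[6,3] (faults so far: 4)
  step 8: ref 1 -> FAULT, evict 6, frames=[1,3] (faults so far: 5)
  step 9: ref 2 -> FAULT, evict 3, frames=[1,2] (faults so far: 6)
  step 10: ref 6 -> FAULT, evict 1, frames=[6,2] (faults so far: 7)
  step 11: ref 6 -> HIT, frames=[6,2] (faults so far: 7)
  step 12: ref 4 -> FAULT, evict 2, frames=[6,4] (faults so far: 8)
  FIFO total faults: 8
--- LRU ---
  step 0: ref 1 -> FAULT, frames=[1,-] (faults so far: 1)
  step 1: ref 5 -> FAULT, frames=[1,5] (faults so far: 2)
  step 2: ref 6 -> FAULT, evict 1, frames=[6,5] (faults so far: 3)
  step 3: ref 5 -> HIT, frames=[6,5] (faults so far: 3)
  step 4: ref 6 -> HIT, frames=[6,5] (faults so far: 3)
  step 5: ref 6 -> HIT, frames=[6,5] (faults so far: 3)
  step 6: ref 3 -> FAULT, evict 5, frames=[6,3] (faults so far: 4)
  step 7: ref 6 -> HIT, frames=[6,3] (faults so far: 4)
  step 8: ref 1 -> FAULT, evict 3, frames=[6,1] (faults so far: 5)
  step 9: ref 2 -> FAULT, evict 6, frames=[2,1] (faults so far: 6)
  step 10: ref 6 -> FAULT, evict 1, frames=[2,6] (faults so far: 7)
  step 11: ref 6 -> HIT, frames=[2,6] (faults so far: 7)
  step 12: ref 4 -> FAULT, evict 2, frames=[4,6] (faults so far: 8)
  LRU total faults: 8
--- Optimal ---
  step 0: ref 1 -> FAULT, frames=[1,-] (faults so far: 1)
  step 1: ref 5 -> FAULT, frames=[1,5] (faults so far: 2)
  step 2: ref 6 -> FAULT, evict 1, frames=[6,5] (faults so far: 3)
  step 3: ref 5 -> HIT, frames=[6,5] (faults so far: 3)
  step 4: ref 6 -> HIT, frames=[6,5] (faults so far: 3)
  step 5: ref 6 -> HIT, frames=[6,5] (faults so far: 3)
  step 6: ref 3 -> FAULT, evict 5, frames=[6,3] (faults so far: 4)
  step 7: ref 6 -> HIT, frames=[6,3] (faults so far: 4)
  step 8: ref 1 -> FAULT, evict 3, frames=[6,1] (faults so far: 5)
  step 9: ref 2 -> FAULT, evict 1, frames=[6,2] (faults so far: 6)
  step 10: ref 6 -> HIT, frames=[6,2] (faults so far: 6)
  step 11: ref 6 -> HIT, frames=[6,2] (faults so far: 6)
  step 12: ref 4 -> FAULT, evict 2, frames=[6,4] (faults so far: 7)
  Optimal total faults: 7

Answer: 8 8 7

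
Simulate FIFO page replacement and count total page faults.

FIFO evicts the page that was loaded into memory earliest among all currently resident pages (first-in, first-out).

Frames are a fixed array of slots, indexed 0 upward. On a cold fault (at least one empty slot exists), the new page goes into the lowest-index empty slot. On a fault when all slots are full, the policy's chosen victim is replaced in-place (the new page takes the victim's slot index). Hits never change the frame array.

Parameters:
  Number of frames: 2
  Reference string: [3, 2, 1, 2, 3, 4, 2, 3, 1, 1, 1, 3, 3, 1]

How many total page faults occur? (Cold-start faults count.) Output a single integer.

Answer: 8

Derivation:
Step 0: ref 3 → FAULT, frames=[3,-]
Step 1: ref 2 → FAULT, frames=[3,2]
Step 2: ref 1 → FAULT (evict 3), frames=[1,2]
Step 3: ref 2 → HIT, frames=[1,2]
Step 4: ref 3 → FAULT (evict 2), frames=[1,3]
Step 5: ref 4 → FAULT (evict 1), frames=[4,3]
Step 6: ref 2 → FAULT (evict 3), frames=[4,2]
Step 7: ref 3 → FAULT (evict 4), frames=[3,2]
Step 8: ref 1 → FAULT (evict 2), frames=[3,1]
Step 9: ref 1 → HIT, frames=[3,1]
Step 10: ref 1 → HIT, frames=[3,1]
Step 11: ref 3 → HIT, frames=[3,1]
Step 12: ref 3 → HIT, frames=[3,1]
Step 13: ref 1 → HIT, frames=[3,1]
Total faults: 8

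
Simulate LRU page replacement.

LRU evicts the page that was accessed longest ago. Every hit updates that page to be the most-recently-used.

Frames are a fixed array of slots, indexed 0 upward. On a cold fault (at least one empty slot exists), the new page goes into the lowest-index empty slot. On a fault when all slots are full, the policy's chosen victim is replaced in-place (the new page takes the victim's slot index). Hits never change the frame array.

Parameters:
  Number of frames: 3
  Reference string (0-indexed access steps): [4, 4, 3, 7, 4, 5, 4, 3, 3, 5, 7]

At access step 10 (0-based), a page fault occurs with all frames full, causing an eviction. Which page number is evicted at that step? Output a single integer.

Answer: 4

Derivation:
Step 0: ref 4 -> FAULT, frames=[4,-,-]
Step 1: ref 4 -> HIT, frames=[4,-,-]
Step 2: ref 3 -> FAULT, frames=[4,3,-]
Step 3: ref 7 -> FAULT, frames=[4,3,7]
Step 4: ref 4 -> HIT, frames=[4,3,7]
Step 5: ref 5 -> FAULT, evict 3, frames=[4,5,7]
Step 6: ref 4 -> HIT, frames=[4,5,7]
Step 7: ref 3 -> FAULT, evict 7, frames=[4,5,3]
Step 8: ref 3 -> HIT, frames=[4,5,3]
Step 9: ref 5 -> HIT, frames=[4,5,3]
Step 10: ref 7 -> FAULT, evict 4, frames=[7,5,3]
At step 10: evicted page 4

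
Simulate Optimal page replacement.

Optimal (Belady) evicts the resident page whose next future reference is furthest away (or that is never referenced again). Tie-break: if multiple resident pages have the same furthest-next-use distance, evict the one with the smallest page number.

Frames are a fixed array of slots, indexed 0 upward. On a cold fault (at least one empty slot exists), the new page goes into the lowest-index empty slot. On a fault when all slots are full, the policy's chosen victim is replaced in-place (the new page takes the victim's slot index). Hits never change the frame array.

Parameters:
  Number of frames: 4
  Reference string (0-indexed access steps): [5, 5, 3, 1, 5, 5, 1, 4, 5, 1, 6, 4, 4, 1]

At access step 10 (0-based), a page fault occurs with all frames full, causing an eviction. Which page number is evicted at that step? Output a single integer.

Step 0: ref 5 -> FAULT, frames=[5,-,-,-]
Step 1: ref 5 -> HIT, frames=[5,-,-,-]
Step 2: ref 3 -> FAULT, frames=[5,3,-,-]
Step 3: ref 1 -> FAULT, frames=[5,3,1,-]
Step 4: ref 5 -> HIT, frames=[5,3,1,-]
Step 5: ref 5 -> HIT, frames=[5,3,1,-]
Step 6: ref 1 -> HIT, frames=[5,3,1,-]
Step 7: ref 4 -> FAULT, frames=[5,3,1,4]
Step 8: ref 5 -> HIT, frames=[5,3,1,4]
Step 9: ref 1 -> HIT, frames=[5,3,1,4]
Step 10: ref 6 -> FAULT, evict 3, frames=[5,6,1,4]
At step 10: evicted page 3

Answer: 3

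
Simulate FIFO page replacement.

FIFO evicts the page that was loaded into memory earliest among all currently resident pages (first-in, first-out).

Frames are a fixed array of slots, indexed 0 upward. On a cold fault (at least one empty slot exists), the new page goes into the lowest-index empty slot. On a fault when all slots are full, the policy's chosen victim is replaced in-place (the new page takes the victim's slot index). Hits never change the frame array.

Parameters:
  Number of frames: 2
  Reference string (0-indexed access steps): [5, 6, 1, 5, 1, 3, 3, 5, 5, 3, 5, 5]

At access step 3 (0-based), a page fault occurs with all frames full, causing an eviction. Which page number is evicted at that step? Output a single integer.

Step 0: ref 5 -> FAULT, frames=[5,-]
Step 1: ref 6 -> FAULT, frames=[5,6]
Step 2: ref 1 -> FAULT, evict 5, frames=[1,6]
Step 3: ref 5 -> FAULT, evict 6, frames=[1,5]
At step 3: evicted page 6

Answer: 6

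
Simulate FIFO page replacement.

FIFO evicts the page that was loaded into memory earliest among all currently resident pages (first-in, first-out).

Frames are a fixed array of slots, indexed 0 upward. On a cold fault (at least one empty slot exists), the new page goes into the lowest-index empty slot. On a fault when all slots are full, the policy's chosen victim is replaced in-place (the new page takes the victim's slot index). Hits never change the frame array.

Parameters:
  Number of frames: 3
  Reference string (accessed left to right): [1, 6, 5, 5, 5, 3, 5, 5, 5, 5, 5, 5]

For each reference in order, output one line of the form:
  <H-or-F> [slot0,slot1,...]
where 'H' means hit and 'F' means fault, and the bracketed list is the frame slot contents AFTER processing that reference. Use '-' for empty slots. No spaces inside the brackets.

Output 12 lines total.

F [1,-,-]
F [1,6,-]
F [1,6,5]
H [1,6,5]
H [1,6,5]
F [3,6,5]
H [3,6,5]
H [3,6,5]
H [3,6,5]
H [3,6,5]
H [3,6,5]
H [3,6,5]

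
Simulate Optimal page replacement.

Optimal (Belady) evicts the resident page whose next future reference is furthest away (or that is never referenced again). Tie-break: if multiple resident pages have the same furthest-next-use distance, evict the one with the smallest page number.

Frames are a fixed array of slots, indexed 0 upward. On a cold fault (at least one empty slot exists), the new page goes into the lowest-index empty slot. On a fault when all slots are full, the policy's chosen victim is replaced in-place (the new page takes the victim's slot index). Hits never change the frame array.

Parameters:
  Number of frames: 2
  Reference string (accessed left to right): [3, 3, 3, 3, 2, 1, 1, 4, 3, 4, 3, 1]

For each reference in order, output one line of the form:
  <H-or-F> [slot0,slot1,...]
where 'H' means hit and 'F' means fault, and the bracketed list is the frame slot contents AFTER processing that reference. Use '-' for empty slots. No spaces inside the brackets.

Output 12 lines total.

F [3,-]
H [3,-]
H [3,-]
H [3,-]
F [3,2]
F [3,1]
H [3,1]
F [3,4]
H [3,4]
H [3,4]
H [3,4]
F [1,4]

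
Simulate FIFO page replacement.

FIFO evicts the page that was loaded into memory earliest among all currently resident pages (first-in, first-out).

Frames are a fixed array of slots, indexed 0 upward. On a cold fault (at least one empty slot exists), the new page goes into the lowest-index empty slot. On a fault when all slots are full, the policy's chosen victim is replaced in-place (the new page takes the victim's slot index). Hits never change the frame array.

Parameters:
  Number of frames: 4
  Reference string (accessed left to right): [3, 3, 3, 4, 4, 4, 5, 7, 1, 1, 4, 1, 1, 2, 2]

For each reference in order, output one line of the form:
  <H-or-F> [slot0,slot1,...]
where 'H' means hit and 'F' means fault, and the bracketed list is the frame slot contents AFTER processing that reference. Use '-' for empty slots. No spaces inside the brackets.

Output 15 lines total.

F [3,-,-,-]
H [3,-,-,-]
H [3,-,-,-]
F [3,4,-,-]
H [3,4,-,-]
H [3,4,-,-]
F [3,4,5,-]
F [3,4,5,7]
F [1,4,5,7]
H [1,4,5,7]
H [1,4,5,7]
H [1,4,5,7]
H [1,4,5,7]
F [1,2,5,7]
H [1,2,5,7]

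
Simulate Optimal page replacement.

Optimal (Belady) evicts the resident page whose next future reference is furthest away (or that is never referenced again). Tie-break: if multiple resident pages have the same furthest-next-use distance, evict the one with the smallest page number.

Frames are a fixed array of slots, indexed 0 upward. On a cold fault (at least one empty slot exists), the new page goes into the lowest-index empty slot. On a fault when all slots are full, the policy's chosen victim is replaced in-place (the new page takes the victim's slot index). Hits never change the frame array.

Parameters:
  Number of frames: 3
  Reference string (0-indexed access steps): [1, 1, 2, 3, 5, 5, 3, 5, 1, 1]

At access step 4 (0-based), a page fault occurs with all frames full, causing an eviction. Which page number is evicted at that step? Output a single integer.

Step 0: ref 1 -> FAULT, frames=[1,-,-]
Step 1: ref 1 -> HIT, frames=[1,-,-]
Step 2: ref 2 -> FAULT, frames=[1,2,-]
Step 3: ref 3 -> FAULT, frames=[1,2,3]
Step 4: ref 5 -> FAULT, evict 2, frames=[1,5,3]
At step 4: evicted page 2

Answer: 2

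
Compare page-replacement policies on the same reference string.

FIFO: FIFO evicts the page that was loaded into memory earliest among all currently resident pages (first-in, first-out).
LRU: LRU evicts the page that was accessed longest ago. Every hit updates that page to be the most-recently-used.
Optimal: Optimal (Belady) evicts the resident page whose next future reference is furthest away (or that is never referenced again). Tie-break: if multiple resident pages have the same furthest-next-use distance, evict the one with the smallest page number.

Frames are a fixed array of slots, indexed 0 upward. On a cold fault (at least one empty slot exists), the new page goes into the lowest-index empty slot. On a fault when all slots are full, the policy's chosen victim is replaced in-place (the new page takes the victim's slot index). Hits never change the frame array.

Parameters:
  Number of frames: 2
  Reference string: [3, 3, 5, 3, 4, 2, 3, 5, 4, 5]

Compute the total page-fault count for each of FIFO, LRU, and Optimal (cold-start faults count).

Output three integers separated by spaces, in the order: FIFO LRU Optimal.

Answer: 7 7 6

Derivation:
--- FIFO ---
  step 0: ref 3 -> FAULT, frames=[3,-] (faults so far: 1)
  step 1: ref 3 -> HIT, frames=[3,-] (faults so far: 1)
  step 2: ref 5 -> FAULT, frames=[3,5] (faults so far: 2)
  step 3: ref 3 -> HIT, frames=[3,5] (faults so far: 2)
  step 4: ref 4 -> FAULT, evict 3, frames=[4,5] (faults so far: 3)
  step 5: ref 2 -> FAULT, evict 5, frames=[4,2] (faults so far: 4)
  step 6: ref 3 -> FAULT, evict 4, frames=[3,2] (faults so far: 5)
  step 7: ref 5 -> FAULT, evict 2, frames=[3,5] (faults so far: 6)
  step 8: ref 4 -> FAULT, evict 3, frames=[4,5] (faults so far: 7)
  step 9: ref 5 -> HIT, frames=[4,5] (faults so far: 7)
  FIFO total faults: 7
--- LRU ---
  step 0: ref 3 -> FAULT, frames=[3,-] (faults so far: 1)
  step 1: ref 3 -> HIT, frames=[3,-] (faults so far: 1)
  step 2: ref 5 -> FAULT, frames=[3,5] (faults so far: 2)
  step 3: ref 3 -> HIT, frames=[3,5] (faults so far: 2)
  step 4: ref 4 -> FAULT, evict 5, frames=[3,4] (faults so far: 3)
  step 5: ref 2 -> FAULT, evict 3, frames=[2,4] (faults so far: 4)
  step 6: ref 3 -> FAULT, evict 4, frames=[2,3] (faults so far: 5)
  step 7: ref 5 -> FAULT, evict 2, frames=[5,3] (faults so far: 6)
  step 8: ref 4 -> FAULT, evict 3, frames=[5,4] (faults so far: 7)
  step 9: ref 5 -> HIT, frames=[5,4] (faults so far: 7)
  LRU total faults: 7
--- Optimal ---
  step 0: ref 3 -> FAULT, frames=[3,-] (faults so far: 1)
  step 1: ref 3 -> HIT, frames=[3,-] (faults so far: 1)
  step 2: ref 5 -> FAULT, frames=[3,5] (faults so far: 2)
  step 3: ref 3 -> HIT, frames=[3,5] (faults so far: 2)
  step 4: ref 4 -> FAULT, evict 5, frames=[3,4] (faults so far: 3)
  step 5: ref 2 -> FAULT, evict 4, frames=[3,2] (faults so far: 4)
  step 6: ref 3 -> HIT, frames=[3,2] (faults so far: 4)
  step 7: ref 5 -> FAULT, evict 2, frames=[3,5] (faults so far: 5)
  step 8: ref 4 -> FAULT, evict 3, frames=[4,5] (faults so far: 6)
  step 9: ref 5 -> HIT, frames=[4,5] (faults so far: 6)
  Optimal total faults: 6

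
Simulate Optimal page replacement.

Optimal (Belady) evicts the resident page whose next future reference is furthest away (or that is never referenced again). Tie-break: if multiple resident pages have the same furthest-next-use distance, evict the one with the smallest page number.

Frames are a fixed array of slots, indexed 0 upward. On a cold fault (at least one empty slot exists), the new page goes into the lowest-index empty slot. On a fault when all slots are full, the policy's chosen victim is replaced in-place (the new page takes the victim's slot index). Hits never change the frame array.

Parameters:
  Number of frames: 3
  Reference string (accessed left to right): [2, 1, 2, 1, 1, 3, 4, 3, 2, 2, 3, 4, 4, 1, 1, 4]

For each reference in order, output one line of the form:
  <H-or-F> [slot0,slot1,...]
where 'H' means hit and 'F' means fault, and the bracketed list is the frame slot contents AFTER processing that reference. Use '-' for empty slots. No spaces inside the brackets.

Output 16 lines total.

F [2,-,-]
F [2,1,-]
H [2,1,-]
H [2,1,-]
H [2,1,-]
F [2,1,3]
F [2,4,3]
H [2,4,3]
H [2,4,3]
H [2,4,3]
H [2,4,3]
H [2,4,3]
H [2,4,3]
F [1,4,3]
H [1,4,3]
H [1,4,3]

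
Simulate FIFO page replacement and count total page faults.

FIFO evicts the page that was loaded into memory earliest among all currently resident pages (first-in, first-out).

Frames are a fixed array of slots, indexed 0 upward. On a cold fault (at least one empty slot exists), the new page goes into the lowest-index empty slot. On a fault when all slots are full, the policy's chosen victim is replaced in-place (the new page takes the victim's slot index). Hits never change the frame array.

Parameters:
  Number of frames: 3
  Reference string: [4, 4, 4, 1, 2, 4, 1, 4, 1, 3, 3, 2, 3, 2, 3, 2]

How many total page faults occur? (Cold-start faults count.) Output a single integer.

Answer: 4

Derivation:
Step 0: ref 4 → FAULT, frames=[4,-,-]
Step 1: ref 4 → HIT, frames=[4,-,-]
Step 2: ref 4 → HIT, frames=[4,-,-]
Step 3: ref 1 → FAULT, frames=[4,1,-]
Step 4: ref 2 → FAULT, frames=[4,1,2]
Step 5: ref 4 → HIT, frames=[4,1,2]
Step 6: ref 1 → HIT, frames=[4,1,2]
Step 7: ref 4 → HIT, frames=[4,1,2]
Step 8: ref 1 → HIT, frames=[4,1,2]
Step 9: ref 3 → FAULT (evict 4), frames=[3,1,2]
Step 10: ref 3 → HIT, frames=[3,1,2]
Step 11: ref 2 → HIT, frames=[3,1,2]
Step 12: ref 3 → HIT, frames=[3,1,2]
Step 13: ref 2 → HIT, frames=[3,1,2]
Step 14: ref 3 → HIT, frames=[3,1,2]
Step 15: ref 2 → HIT, frames=[3,1,2]
Total faults: 4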